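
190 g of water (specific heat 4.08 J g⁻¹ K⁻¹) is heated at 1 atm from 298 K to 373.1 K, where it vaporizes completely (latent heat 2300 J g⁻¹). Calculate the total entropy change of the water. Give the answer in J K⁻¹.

Warming step: ΔS₁ = m c ln(T_tr/T_i) = 190 × 4.08 × ln(373.1/298) = 174.2 J/K.
Phase change: ΔS₂ = +mL/T_tr = 190 × 2300 / 373.1 = 1171 J/K.
ΔS_total = (174.2) + (1171) = 1350 J/K.

ΔS = 1350 J/K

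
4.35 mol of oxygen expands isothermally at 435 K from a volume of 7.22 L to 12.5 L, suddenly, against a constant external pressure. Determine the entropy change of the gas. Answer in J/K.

ΔS_gas = 19.9 J/K

Entropy is a state function, so ΔS_gas depends only on the end states.
For an isothermal ideal gas ΔS_gas = nR ln(V₂/V₁) = 4.35 × 8.314 × ln(12.5/7.22) = 19.9 J/K.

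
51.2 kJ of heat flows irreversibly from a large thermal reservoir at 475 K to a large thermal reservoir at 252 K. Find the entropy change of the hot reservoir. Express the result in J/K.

ΔS_hot = -108 J/K

The hot reservoir loses heat Q, so ΔS_hot = −Q/T_H = −51200/475 = -108 J/K.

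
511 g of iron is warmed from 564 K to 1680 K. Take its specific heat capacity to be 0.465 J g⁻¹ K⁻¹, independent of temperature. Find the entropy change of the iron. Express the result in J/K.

ΔS = ∫dQ_rev/T = m c ln(T₂/T₁) = 511 × 0.465 × ln(1680/564) = 259 J/K.

ΔS = 259 J/K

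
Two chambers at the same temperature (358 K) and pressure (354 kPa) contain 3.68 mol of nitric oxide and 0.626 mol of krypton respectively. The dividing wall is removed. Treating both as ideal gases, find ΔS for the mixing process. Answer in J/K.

Mole fractions: x_A = 3.68/4.31 = 0.855, x_B = 0.145.
ΔS_mix = −R(n_A ln x_A + n_B ln x_B) = −8.314 × (3.68 ln 0.855 + 0.626 ln 0.145) = 14.8 J/K.

ΔS_mix = 14.8 J/K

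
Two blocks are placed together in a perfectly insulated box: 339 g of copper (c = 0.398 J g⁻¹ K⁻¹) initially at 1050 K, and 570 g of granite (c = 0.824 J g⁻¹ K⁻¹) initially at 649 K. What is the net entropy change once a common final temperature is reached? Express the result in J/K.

ΔS_total = 13.2 J/K

Energy balance: T_f = (m₁c₁T₁ + m₂c₂T₂)/(m₁c₁ + m₂c₂) = 738.49 K.
ΔS₁ = m₁c₁ ln(T_f/T₁) = 134.922 × ln(738.49/1050) = -47.48 J/K.
ΔS₂ = m₂c₂ ln(T_f/T₂) = 469.68 × ln(738.49/649) = 60.67 J/K.
ΔS_total = -47.48 + 60.67 = 13.2 J/K.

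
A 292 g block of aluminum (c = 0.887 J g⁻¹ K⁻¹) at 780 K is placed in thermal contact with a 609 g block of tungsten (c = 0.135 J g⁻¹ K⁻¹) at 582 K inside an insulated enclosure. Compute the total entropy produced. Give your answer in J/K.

Energy balance: T_f = (m₁c₁T₁ + m₂c₂T₂)/(m₁c₁ + m₂c₂) = 732.29 K.
ΔS₁ = m₁c₁ ln(T_f/T₁) = 259.004 × ln(732.29/780) = -16.35 J/K.
ΔS₂ = m₂c₂ ln(T_f/T₂) = 82.215 × ln(732.29/582) = 18.89 J/K.
ΔS_total = -16.35 + 18.89 = 2.54 J/K.

ΔS_total = 2.54 J/K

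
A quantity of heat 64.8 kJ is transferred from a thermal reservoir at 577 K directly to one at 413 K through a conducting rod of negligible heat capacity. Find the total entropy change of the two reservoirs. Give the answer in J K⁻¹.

ΔS_total = 44.6 J/K

ΔS_hot = −Q/T_H = −64800/577 = -112.3 J/K and ΔS_cold = +Q/T_C = 64800/413 = 156.9 J/K.
ΔS_total = -112.3 + 156.9 = 44.6 J/K, positive as the second law requires.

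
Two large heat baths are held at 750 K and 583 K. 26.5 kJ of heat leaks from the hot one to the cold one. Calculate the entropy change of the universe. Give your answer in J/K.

ΔS_total = 10.1 J/K

ΔS_hot = −Q/T_H = −26500/750 = -35.33 J/K and ΔS_cold = +Q/T_C = 26500/583 = 45.45 J/K.
ΔS_total = -35.33 + 45.45 = 10.1 J/K, positive as the second law requires.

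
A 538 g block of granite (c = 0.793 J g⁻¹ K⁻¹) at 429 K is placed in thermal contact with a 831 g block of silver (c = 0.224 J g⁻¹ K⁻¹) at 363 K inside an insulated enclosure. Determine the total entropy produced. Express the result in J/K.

Energy balance: T_f = (m₁c₁T₁ + m₂c₂T₂)/(m₁c₁ + m₂c₂) = 408.95 K.
ΔS₁ = m₁c₁ ln(T_f/T₁) = 426.634 × ln(408.95/429) = -20.42 J/K.
ΔS₂ = m₂c₂ ln(T_f/T₂) = 186.144 × ln(408.95/363) = 22.19 J/K.
ΔS_total = -20.42 + 22.19 = 1.77 J/K.

ΔS_total = 1.77 J/K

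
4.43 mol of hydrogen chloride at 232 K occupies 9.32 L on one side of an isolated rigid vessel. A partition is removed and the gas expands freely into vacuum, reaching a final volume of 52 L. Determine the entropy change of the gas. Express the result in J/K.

For an ideal gas in free expansion Q = 0 and W = 0, so T is unchanged.
Entropy is a state function; using a reversible isothermal path, ΔS_gas = nR ln(V₂/V₁) = 4.43 × 8.314 × ln(52/9.32) = 63.3 J/K.

ΔS_gas = 63.3 J/K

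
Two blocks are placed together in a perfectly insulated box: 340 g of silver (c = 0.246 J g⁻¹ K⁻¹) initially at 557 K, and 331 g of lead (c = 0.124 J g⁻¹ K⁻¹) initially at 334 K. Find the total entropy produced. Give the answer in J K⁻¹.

Energy balance: T_f = (m₁c₁T₁ + m₂c₂T₂)/(m₁c₁ + m₂c₂) = 483.59 K.
ΔS₁ = m₁c₁ ln(T_f/T₁) = 83.64 × ln(483.59/557) = -11.82 J/K.
ΔS₂ = m₂c₂ ln(T_f/T₂) = 41.044 × ln(483.59/334) = 15.19 J/K.
ΔS_total = -11.82 + 15.19 = 3.37 J/K.

ΔS_total = 3.37 J/K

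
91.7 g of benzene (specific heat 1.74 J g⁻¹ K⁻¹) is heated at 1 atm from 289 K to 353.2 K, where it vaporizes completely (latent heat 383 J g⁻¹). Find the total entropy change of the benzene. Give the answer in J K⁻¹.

Warming step: ΔS₁ = m c ln(T_tr/T_i) = 91.7 × 1.74 × ln(353.2/289) = 32.01 J/K.
Phase change: ΔS₂ = +mL/T_tr = 91.7 × 383 / 353.2 = 99.44 J/K.
ΔS_total = (32.01) + (99.44) = 131 J/K.

ΔS = 131 J/K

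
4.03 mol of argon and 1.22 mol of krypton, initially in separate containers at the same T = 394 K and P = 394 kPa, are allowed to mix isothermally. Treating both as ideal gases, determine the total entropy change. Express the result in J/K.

Mole fractions: x_A = 4.03/5.25 = 0.768, x_B = 0.232.
ΔS_mix = −R(n_A ln x_A + n_B ln x_B) = −8.314 × (4.03 ln 0.768 + 1.22 ln 0.232) = 23.7 J/K.

ΔS_mix = 23.7 J/K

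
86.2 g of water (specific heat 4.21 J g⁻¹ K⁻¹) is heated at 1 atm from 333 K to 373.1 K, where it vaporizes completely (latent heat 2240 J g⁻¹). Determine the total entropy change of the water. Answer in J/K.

Warming step: ΔS₁ = m c ln(T_tr/T_i) = 86.2 × 4.21 × ln(373.1/333) = 41.26 J/K.
Phase change: ΔS₂ = +mL/T_tr = 86.2 × 2240 / 373.1 = 517.5 J/K.
ΔS_total = (41.26) + (517.5) = 559 J/K.

ΔS = 559 J/K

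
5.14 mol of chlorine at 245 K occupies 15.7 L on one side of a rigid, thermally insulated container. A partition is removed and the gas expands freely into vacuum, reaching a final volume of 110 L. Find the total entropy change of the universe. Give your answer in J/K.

ΔS_universe = 83.2 J/K

For an ideal gas in free expansion Q = 0 and W = 0, so T is unchanged.
Entropy is a state function; using a reversible isothermal path, ΔS_gas = nR ln(V₂/V₁) = 5.14 × 8.314 × ln(110/15.7) = 83.2 J/K.
The insulated surroundings exchange no heat, so ΔS_surr = 0 and ΔS_universe = ΔS_gas.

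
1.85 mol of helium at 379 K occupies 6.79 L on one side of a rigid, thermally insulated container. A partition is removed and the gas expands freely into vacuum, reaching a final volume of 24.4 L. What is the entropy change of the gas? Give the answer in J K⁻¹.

For an ideal gas in free expansion Q = 0 and W = 0, so T is unchanged.
Entropy is a state function; using a reversible isothermal path, ΔS_gas = nR ln(V₂/V₁) = 1.85 × 8.314 × ln(24.4/6.79) = 19.7 J/K.

ΔS_gas = 19.7 J/K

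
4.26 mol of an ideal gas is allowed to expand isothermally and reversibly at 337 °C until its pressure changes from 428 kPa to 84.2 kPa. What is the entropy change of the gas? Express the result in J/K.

ΔS_gas = 57.6 J/K

For an isothermal ideal gas ΔS_gas = nR ln(P₁/P₂) = 4.26 × 8.314 × ln(428/84.2) = 57.6 J/K.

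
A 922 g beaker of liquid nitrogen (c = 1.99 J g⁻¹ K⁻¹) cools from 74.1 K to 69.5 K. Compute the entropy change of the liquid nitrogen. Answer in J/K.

ΔS = -118 J/K

ΔS = ∫dQ_rev/T = m c ln(T₂/T₁) = 922 × 1.99 × ln(69.5/74.1) = -118 J/K.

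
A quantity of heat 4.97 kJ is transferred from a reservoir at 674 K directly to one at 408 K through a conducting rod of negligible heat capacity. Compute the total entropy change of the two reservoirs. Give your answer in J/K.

ΔS_total = 4.81 J/K

ΔS_hot = −Q/T_H = −4970/674 = -7.374 J/K and ΔS_cold = +Q/T_C = 4970/408 = 12.18 J/K.
ΔS_total = -7.374 + 12.18 = 4.81 J/K, positive as the second law requires.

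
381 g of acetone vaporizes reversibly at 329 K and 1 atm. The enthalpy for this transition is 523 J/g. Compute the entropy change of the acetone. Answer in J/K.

Heat absorbed by the substance: Q = mL = 381 × 523 = 199263 J.
At constant T, ΔS = Q_rev/T = 199263 / 329 = 606 J/K.

ΔS = 606 J/K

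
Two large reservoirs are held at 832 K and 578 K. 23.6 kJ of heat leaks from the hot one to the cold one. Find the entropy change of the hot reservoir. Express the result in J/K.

ΔS_hot = -28.4 J/K

The hot reservoir loses heat Q, so ΔS_hot = −Q/T_H = −23600/832 = -28.4 J/K.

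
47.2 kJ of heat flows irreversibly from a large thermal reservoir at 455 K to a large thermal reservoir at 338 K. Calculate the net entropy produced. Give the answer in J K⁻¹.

ΔS_total = 35.9 J/K

ΔS_hot = −Q/T_H = −47200/455 = -103.7 J/K and ΔS_cold = +Q/T_C = 47200/338 = 139.6 J/K.
ΔS_total = -103.7 + 139.6 = 35.9 J/K, positive as the second law requires.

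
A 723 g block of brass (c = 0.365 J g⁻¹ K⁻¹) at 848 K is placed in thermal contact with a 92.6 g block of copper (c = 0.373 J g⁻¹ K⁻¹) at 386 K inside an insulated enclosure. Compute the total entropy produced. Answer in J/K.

ΔS_total = 7.75 J/K

Energy balance: T_f = (m₁c₁T₁ + m₂c₂T₂)/(m₁c₁ + m₂c₂) = 794.53 K.
ΔS₁ = m₁c₁ ln(T_f/T₁) = 263.895 × ln(794.53/848) = -17.188 J/K.
ΔS₂ = m₂c₂ ln(T_f/T₂) = 34.5398 × ln(794.53/386) = 24.935 J/K.
ΔS_total = -17.188 + 24.935 = 7.75 J/K.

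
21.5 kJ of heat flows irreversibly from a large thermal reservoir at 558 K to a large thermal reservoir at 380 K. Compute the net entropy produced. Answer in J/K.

ΔS_hot = −Q/T_H = −21500/558 = -38.53 J/K and ΔS_cold = +Q/T_C = 21500/380 = 56.58 J/K.
ΔS_total = -38.53 + 56.58 = 18 J/K, positive as the second law requires.

ΔS_total = 18 J/K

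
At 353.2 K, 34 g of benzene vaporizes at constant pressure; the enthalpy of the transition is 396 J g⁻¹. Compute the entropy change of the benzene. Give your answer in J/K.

ΔS = 38.1 J/K

Heat absorbed by the substance: Q = mL = 34 × 396 = 13464 J.
At constant T, ΔS = Q_rev/T = 13464 / 353.2 = 38.1 J/K.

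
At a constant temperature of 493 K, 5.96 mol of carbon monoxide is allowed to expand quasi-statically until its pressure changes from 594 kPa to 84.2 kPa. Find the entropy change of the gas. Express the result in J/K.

ΔS_gas = 96.8 J/K

For an isothermal ideal gas ΔS_gas = nR ln(P₁/P₂) = 5.96 × 8.314 × ln(594/84.2) = 96.8 J/K.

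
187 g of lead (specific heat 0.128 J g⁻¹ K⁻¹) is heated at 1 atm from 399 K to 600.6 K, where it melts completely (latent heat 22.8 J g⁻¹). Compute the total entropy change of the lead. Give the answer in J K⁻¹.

Warming step: ΔS₁ = m c ln(T_tr/T_i) = 187 × 0.128 × ln(600.6/399) = 9.789 J/K.
Phase change: ΔS₂ = +mL/T_tr = 187 × 22.8 / 600.6 = 7.099 J/K.
ΔS_total = (9.789) + (7.099) = 16.9 J/K.

ΔS = 16.9 J/K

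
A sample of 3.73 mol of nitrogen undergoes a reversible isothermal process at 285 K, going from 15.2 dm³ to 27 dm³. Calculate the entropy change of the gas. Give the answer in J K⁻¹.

ΔS_gas = 17.8 J/K

For an isothermal ideal gas ΔS_gas = nR ln(V₂/V₁) = 3.73 × 8.314 × ln(27/15.2) = 17.8 J/K.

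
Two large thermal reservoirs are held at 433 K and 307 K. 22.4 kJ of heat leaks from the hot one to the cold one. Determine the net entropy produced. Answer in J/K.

ΔS_total = 21.2 J/K

ΔS_hot = −Q/T_H = −22400/433 = -51.73 J/K and ΔS_cold = +Q/T_C = 22400/307 = 72.96 J/K.
ΔS_total = -51.73 + 72.96 = 21.2 J/K, positive as the second law requires.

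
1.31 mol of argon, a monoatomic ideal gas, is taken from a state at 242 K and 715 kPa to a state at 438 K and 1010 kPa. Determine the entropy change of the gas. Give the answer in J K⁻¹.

ΔS = 12.4 J/K

ΔS = nC_p ln(T₂/T₁) − nR ln(P₂/P₁), with C_p = 5R/2 = 20.79 J mol⁻¹ K⁻¹ for a monoatomic ideal gas.
ΔS = 1.31 × [20.79 × ln(438/242) − 8.314 × ln(1010/715)] = 12.4 J/K.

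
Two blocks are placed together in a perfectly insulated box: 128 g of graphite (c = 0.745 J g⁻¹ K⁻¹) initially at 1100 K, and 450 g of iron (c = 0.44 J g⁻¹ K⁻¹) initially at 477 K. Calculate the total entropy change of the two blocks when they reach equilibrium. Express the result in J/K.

ΔS_total = 24.1 J/K

Energy balance: T_f = (m₁c₁T₁ + m₂c₂T₂)/(m₁c₁ + m₂c₂) = 679.51 K.
ΔS₁ = m₁c₁ ln(T_f/T₁) = 95.36 × ln(679.51/1100) = -45.93 J/K.
ΔS₂ = m₂c₂ ln(T_f/T₂) = 198 × ln(679.51/477) = 70.06 J/K.
ΔS_total = -45.93 + 70.06 = 24.1 J/K.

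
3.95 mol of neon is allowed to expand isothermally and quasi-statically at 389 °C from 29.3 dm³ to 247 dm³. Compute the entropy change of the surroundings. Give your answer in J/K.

For an isothermal ideal gas ΔS_gas = nR ln(V₂/V₁) = 3.95 × 8.314 × ln(247/29.3) = 70 J/K.
The process is reversible, so ΔS_surr = −ΔS_gas = -70 J/K and ΔS_universe = 0.

ΔS_surr = -70 J/K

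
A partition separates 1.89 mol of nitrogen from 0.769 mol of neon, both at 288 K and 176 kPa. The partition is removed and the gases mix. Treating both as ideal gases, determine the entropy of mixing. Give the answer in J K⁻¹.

Mole fractions: x_A = 1.89/2.66 = 0.711, x_B = 0.289.
ΔS_mix = −R(n_A ln x_A + n_B ln x_B) = −8.314 × (1.89 ln 0.711 + 0.769 ln 0.289) = 13.3 J/K.

ΔS_mix = 13.3 J/K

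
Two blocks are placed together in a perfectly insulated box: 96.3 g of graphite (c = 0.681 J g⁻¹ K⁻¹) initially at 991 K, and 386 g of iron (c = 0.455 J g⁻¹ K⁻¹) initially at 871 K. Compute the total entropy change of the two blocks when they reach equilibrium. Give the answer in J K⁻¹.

Energy balance: T_f = (m₁c₁T₁ + m₂c₂T₂)/(m₁c₁ + m₂c₂) = 903.63 K.
ΔS₁ = m₁c₁ ln(T_f/T₁) = 65.5803 × ln(903.63/991) = -6.053 J/K.
ΔS₂ = m₂c₂ ln(T_f/T₂) = 175.63 × ln(903.63/871) = 6.458 J/K.
ΔS_total = -6.053 + 6.458 = 0.405 J/K.

ΔS_total = 0.405 J/K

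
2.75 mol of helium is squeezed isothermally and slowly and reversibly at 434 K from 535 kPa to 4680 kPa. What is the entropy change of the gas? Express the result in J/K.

ΔS_gas = -49.6 J/K

For an isothermal ideal gas ΔS_gas = nR ln(P₁/P₂) = 2.75 × 8.314 × ln(535/4680) = -49.6 J/K.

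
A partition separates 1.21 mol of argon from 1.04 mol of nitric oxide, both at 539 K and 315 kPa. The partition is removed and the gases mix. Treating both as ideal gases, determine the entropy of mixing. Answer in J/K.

Mole fractions: x_A = 1.21/2.25 = 0.538, x_B = 0.462.
ΔS_mix = −R(n_A ln x_A + n_B ln x_B) = −8.314 × (1.21 ln 0.538 + 1.04 ln 0.462) = 12.9 J/K.

ΔS_mix = 12.9 J/K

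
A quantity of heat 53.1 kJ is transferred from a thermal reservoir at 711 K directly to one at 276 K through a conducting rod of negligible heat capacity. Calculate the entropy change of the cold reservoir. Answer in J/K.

ΔS_cold = 192 J/K

The cold reservoir gains heat Q, so ΔS_cold = +Q/T_C = 53100/276 = 192 J/K.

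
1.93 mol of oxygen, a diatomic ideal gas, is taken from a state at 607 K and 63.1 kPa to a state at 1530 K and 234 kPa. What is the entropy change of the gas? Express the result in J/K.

ΔS = nC_p ln(T₂/T₁) − nR ln(P₂/P₁), with C_p = 7R/2 = 29.1 J mol⁻¹ K⁻¹ for a diatomic ideal gas.
ΔS = 1.93 × [29.1 × ln(1530/607) − 8.314 × ln(234/63.1)] = 30.9 J/K.

ΔS = 30.9 J/K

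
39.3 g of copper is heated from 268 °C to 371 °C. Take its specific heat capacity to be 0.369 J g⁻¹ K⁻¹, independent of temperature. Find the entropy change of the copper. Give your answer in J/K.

In kelvin: T₁ = 541.15 K, T₂ = 644.15 K. ΔS = ∫dQ_rev/T = m c ln(T₂/T₁) = 39.3 × 0.369 × ln(644.15/541.15) = 2.53 J/K.

ΔS = 2.53 J/K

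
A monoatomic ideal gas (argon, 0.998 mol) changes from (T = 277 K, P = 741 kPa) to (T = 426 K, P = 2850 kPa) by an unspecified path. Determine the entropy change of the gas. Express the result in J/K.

ΔS = -2.25 J/K

ΔS = nC_p ln(T₂/T₁) − nR ln(P₂/P₁), with C_p = 5R/2 = 20.79 J mol⁻¹ K⁻¹ for a monoatomic ideal gas.
ΔS = 0.998 × [20.79 × ln(426/277) − 8.314 × ln(2850/741)] = -2.25 J/K.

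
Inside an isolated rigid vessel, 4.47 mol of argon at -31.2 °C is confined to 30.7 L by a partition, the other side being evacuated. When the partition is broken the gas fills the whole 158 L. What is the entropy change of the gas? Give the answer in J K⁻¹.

No heat is exchanged and no work is done, so the ideal-gas temperature stays constant.
Entropy is a state function; using a reversible isothermal path, ΔS_gas = nR ln(V₂/V₁) = 4.47 × 8.314 × ln(158/30.7) = 60.9 J/K.

ΔS_gas = 60.9 J/K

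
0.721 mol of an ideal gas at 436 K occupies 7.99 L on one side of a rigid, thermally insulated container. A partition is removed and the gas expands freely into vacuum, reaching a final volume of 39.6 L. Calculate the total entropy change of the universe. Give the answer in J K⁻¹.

No heat is exchanged and no work is done, so the ideal-gas temperature stays constant.
Entropy is a state function; using a reversible isothermal path, ΔS_gas = nR ln(V₂/V₁) = 0.721 × 8.314 × ln(39.6/7.99) = 9.59 J/K.
The insulated surroundings exchange no heat, so ΔS_surr = 0 and ΔS_universe = ΔS_gas.

ΔS_universe = 9.59 J/K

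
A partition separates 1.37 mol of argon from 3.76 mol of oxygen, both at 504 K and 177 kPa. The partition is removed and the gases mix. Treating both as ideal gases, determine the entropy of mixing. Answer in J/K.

Mole fractions: x_A = 1.37/5.13 = 0.267, x_B = 0.733.
ΔS_mix = −R(n_A ln x_A + n_B ln x_B) = −8.314 × (1.37 ln 0.267 + 3.76 ln 0.733) = 24.8 J/K.

ΔS_mix = 24.8 J/K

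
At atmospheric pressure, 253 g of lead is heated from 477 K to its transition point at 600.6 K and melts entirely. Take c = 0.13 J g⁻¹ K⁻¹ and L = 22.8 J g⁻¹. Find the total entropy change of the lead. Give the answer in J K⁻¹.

ΔS = 17.2 J/K

Warming step: ΔS₁ = m c ln(T_tr/T_i) = 253 × 0.13 × ln(600.6/477) = 7.578 J/K.
Phase change: ΔS₂ = +mL/T_tr = 253 × 22.8 / 600.6 = 9.604 J/K.
ΔS_total = (7.578) + (9.604) = 17.2 J/K.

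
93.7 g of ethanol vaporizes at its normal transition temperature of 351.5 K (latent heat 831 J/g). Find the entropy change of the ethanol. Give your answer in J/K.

ΔS = 222 J/K

Heat absorbed by the substance: Q = mL = 93.7 × 831 = 77864.7 J.
At constant T, ΔS = Q_rev/T = 77864.7 / 351.5 = 222 J/K.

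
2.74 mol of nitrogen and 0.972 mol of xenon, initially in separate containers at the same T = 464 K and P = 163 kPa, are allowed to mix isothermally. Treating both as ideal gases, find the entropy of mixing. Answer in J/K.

ΔS_mix = 17.7 J/K

Mole fractions: x_A = 2.74/3.71 = 0.738, x_B = 0.262.
ΔS_mix = −R(n_A ln x_A + n_B ln x_B) = −8.314 × (2.74 ln 0.738 + 0.972 ln 0.262) = 17.7 J/K.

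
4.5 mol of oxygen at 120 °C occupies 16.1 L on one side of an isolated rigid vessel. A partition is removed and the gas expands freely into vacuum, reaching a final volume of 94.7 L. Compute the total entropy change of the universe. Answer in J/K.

ΔS_universe = 66.3 J/K

No heat is exchanged and no work is done, so the ideal-gas temperature stays constant.
Entropy is a state function; using a reversible isothermal path, ΔS_gas = nR ln(V₂/V₁) = 4.5 × 8.314 × ln(94.7/16.1) = 66.3 J/K.
The insulated surroundings exchange no heat, so ΔS_surr = 0 and ΔS_universe = ΔS_gas.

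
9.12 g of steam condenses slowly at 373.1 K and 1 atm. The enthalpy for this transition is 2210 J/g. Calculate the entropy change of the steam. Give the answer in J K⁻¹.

Heat released by the substance: Q = −mL = −9.12 × 2210 = −20155.2 J.
At constant T, ΔS = Q_rev/T = −20155.2 / 373.1 = -54 J/K.

ΔS = -54 J/K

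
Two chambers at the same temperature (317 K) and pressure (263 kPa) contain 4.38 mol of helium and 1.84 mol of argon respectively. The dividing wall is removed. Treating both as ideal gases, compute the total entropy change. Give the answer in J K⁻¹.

Mole fractions: x_A = 4.38/6.22 = 0.704, x_B = 0.296.
ΔS_mix = −R(n_A ln x_A + n_B ln x_B) = −8.314 × (4.38 ln 0.704 + 1.84 ln 0.296) = 31.4 J/K.

ΔS_mix = 31.4 J/K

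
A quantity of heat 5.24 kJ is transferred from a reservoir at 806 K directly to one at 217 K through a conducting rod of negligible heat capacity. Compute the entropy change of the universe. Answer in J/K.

ΔS_hot = −Q/T_H = −5240/806 = -6.501 J/K and ΔS_cold = +Q/T_C = 5240/217 = 24.15 J/K.
ΔS_total = -6.501 + 24.15 = 17.6 J/K, positive as the second law requires.

ΔS_total = 17.6 J/K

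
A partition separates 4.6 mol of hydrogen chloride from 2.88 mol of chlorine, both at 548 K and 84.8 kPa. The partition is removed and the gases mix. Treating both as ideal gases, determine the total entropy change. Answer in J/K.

ΔS_mix = 41.4 J/K

Mole fractions: x_A = 4.6/7.48 = 0.615, x_B = 0.385.
ΔS_mix = −R(n_A ln x_A + n_B ln x_B) = −8.314 × (4.6 ln 0.615 + 2.88 ln 0.385) = 41.4 J/K.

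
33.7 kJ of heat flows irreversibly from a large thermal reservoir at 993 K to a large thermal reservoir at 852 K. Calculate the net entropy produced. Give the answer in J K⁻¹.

ΔS_hot = −Q/T_H = −33700/993 = -33.938 J/K and ΔS_cold = +Q/T_C = 33700/852 = 39.554 J/K.
ΔS_total = -33.938 + 39.554 = 5.62 J/K, positive as the second law requires.

ΔS_total = 5.62 J/K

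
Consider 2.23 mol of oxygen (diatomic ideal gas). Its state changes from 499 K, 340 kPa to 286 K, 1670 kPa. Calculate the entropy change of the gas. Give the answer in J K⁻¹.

ΔS = nC_p ln(T₂/T₁) − nR ln(P₂/P₁), with C_p = 7R/2 = 29.1 J mol⁻¹ K⁻¹ for a diatomic ideal gas.
ΔS = 2.23 × [29.1 × ln(286/499) − 8.314 × ln(1670/340)] = -65.6 J/K.

ΔS = -65.6 J/K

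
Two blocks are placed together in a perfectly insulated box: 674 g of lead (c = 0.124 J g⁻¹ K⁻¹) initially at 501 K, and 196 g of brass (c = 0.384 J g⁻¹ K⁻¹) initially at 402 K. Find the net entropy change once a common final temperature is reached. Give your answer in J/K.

Energy balance: T_f = (m₁c₁T₁ + m₂c₂T₂)/(m₁c₁ + m₂c₂) = 454.09 K.
ΔS₁ = m₁c₁ ln(T_f/T₁) = 83.576 × ln(454.09/501) = -8.216 J/K.
ΔS₂ = m₂c₂ ln(T_f/T₂) = 75.264 × ln(454.09/402) = 9.17 J/K.
ΔS_total = -8.216 + 9.17 = 0.954 J/K.

ΔS_total = 0.954 J/K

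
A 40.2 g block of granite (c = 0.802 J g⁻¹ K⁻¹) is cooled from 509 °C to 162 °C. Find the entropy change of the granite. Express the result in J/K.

ΔS = -18.9 J/K

In kelvin: T₁ = 782.15 K, T₂ = 435.15 K. ΔS = ∫dQ_rev/T = m c ln(T₂/T₁) = 40.2 × 0.802 × ln(435.15/782.15) = -18.9 J/K.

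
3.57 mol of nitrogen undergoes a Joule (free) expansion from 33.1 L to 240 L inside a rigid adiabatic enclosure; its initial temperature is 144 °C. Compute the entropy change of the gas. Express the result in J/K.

No heat is exchanged and no work is done, so the ideal-gas temperature stays constant.
Entropy is a state function; using a reversible isothermal path, ΔS_gas = nR ln(V₂/V₁) = 3.57 × 8.314 × ln(240/33.1) = 58.8 J/K.

ΔS_gas = 58.8 J/K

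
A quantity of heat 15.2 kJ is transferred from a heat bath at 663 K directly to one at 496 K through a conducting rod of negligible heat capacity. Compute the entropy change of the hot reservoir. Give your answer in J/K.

ΔS_hot = -22.9 J/K

The hot reservoir loses heat Q, so ΔS_hot = −Q/T_H = −15200/663 = -22.9 J/K.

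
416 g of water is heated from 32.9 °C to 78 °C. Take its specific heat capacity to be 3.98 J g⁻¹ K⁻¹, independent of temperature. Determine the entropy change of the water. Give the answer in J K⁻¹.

ΔS = 228 J/K

In kelvin: T₁ = 306.05 K, T₂ = 351.15 K. ΔS = ∫dQ_rev/T = m c ln(T₂/T₁) = 416 × 3.98 × ln(351.15/306.05) = 228 J/K.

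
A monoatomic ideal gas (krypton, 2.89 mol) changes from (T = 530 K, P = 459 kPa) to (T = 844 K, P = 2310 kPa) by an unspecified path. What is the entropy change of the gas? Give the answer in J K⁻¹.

ΔS = -10.9 J/K

ΔS = nC_p ln(T₂/T₁) − nR ln(P₂/P₁), with C_p = 5R/2 = 20.79 J mol⁻¹ K⁻¹ for a monoatomic ideal gas.
ΔS = 2.89 × [20.79 × ln(844/530) − 8.314 × ln(2310/459)] = -10.9 J/K.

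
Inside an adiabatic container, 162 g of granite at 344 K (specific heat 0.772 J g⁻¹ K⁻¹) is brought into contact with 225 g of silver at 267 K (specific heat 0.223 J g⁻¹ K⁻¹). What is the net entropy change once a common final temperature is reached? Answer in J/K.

ΔS_total = 1.11 J/K

Energy balance: T_f = (m₁c₁T₁ + m₂c₂T₂)/(m₁c₁ + m₂c₂) = 321.95 K.
ΔS₁ = m₁c₁ ln(T_f/T₁) = 125.064 × ln(321.95/344) = -8.284 J/K.
ΔS₂ = m₂c₂ ln(T_f/T₂) = 50.175 × ln(321.95/267) = 9.391 J/K.
ΔS_total = -8.284 + 9.391 = 1.11 J/K.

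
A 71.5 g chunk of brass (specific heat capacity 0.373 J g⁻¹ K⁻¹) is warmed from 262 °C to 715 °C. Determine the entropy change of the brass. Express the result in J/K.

ΔS = 16.4 J/K

In kelvin: T₁ = 535.15 K, T₂ = 988.15 K. ΔS = ∫dQ_rev/T = m c ln(T₂/T₁) = 71.5 × 0.373 × ln(988.15/535.15) = 16.4 J/K.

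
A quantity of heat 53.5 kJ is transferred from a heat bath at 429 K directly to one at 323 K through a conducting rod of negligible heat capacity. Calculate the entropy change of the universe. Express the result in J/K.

ΔS_hot = −Q/T_H = −53500/429 = -124.7 J/K and ΔS_cold = +Q/T_C = 53500/323 = 165.6 J/K.
ΔS_total = -124.7 + 165.6 = 40.9 J/K, positive as the second law requires.

ΔS_total = 40.9 J/K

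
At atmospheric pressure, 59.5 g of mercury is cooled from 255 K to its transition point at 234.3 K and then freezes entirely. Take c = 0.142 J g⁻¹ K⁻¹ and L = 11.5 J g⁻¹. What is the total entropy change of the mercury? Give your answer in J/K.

ΔS = -3.64 J/K

Cooling step: ΔS₁ = m c ln(T_tr/T_i) = 59.5 × 0.142 × ln(234.3/255) = -0.7153 J/K.
Phase change: ΔS₂ = −mL/T_tr = −59.5 × 11.5 / 234.3 = -2.92 J/K.
ΔS_total = (-0.7153) + (-2.92) = -3.64 J/K.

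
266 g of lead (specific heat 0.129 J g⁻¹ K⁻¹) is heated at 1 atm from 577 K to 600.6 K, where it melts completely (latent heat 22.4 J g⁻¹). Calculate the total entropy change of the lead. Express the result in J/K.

ΔS = 11.3 J/K

Warming step: ΔS₁ = m c ln(T_tr/T_i) = 266 × 0.129 × ln(600.6/577) = 1.376 J/K.
Phase change: ΔS₂ = +mL/T_tr = 266 × 22.4 / 600.6 = 9.921 J/K.
ΔS_total = (1.376) + (9.921) = 11.3 J/K.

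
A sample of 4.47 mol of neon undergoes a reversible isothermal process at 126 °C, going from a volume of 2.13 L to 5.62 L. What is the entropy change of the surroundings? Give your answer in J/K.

ΔS_surr = -36.1 J/K

For an isothermal ideal gas ΔS_gas = nR ln(V₂/V₁) = 4.47 × 8.314 × ln(5.62/2.13) = 36.1 J/K.
The process is reversible, so ΔS_surr = −ΔS_gas = -36.1 J/K and ΔS_universe = 0.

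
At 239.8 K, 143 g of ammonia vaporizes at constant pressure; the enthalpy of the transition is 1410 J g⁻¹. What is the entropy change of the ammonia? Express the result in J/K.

Heat absorbed by the substance: Q = mL = 143 × 1410 = 201630 J.
At constant T, ΔS = Q_rev/T = 201630 / 239.8 = 841 J/K.

ΔS = 841 J/K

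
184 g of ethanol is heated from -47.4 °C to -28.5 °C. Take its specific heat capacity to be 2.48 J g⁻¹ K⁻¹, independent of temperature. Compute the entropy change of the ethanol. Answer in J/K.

ΔS = 36.7 J/K

In kelvin: T₁ = 225.75 K, T₂ = 244.65 K. ΔS = ∫dQ_rev/T = m c ln(T₂/T₁) = 184 × 2.48 × ln(244.65/225.75) = 36.7 J/K.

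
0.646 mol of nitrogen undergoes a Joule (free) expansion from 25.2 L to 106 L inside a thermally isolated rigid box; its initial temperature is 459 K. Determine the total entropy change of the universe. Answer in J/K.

No heat is exchanged and no work is done, so the ideal-gas temperature stays constant.
Entropy is a state function; using a reversible isothermal path, ΔS_gas = nR ln(V₂/V₁) = 0.646 × 8.314 × ln(106/25.2) = 7.72 J/K.
The insulated surroundings exchange no heat, so ΔS_surr = 0 and ΔS_universe = ΔS_gas.

ΔS_universe = 7.72 J/K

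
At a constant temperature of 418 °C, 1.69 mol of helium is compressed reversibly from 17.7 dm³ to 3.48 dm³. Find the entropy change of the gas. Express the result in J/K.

For an isothermal ideal gas ΔS_gas = nR ln(V₂/V₁) = 1.69 × 8.314 × ln(3.48/17.7) = -22.9 J/K.

ΔS_gas = -22.9 J/K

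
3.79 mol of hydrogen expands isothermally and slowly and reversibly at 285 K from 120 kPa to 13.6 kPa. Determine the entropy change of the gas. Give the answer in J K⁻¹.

For an isothermal ideal gas ΔS_gas = nR ln(P₁/P₂) = 3.79 × 8.314 × ln(120/13.6) = 68.6 J/K.

ΔS_gas = 68.6 J/K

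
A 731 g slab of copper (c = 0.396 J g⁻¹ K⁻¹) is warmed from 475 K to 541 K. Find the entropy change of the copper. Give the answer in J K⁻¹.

ΔS = ∫dQ_rev/T = m c ln(T₂/T₁) = 731 × 0.396 × ln(541/475) = 37.7 J/K.

ΔS = 37.7 J/K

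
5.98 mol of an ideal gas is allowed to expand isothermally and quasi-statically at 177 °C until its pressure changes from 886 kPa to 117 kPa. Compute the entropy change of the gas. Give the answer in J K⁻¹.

For an isothermal ideal gas ΔS_gas = nR ln(P₁/P₂) = 5.98 × 8.314 × ln(886/117) = 101 J/K.

ΔS_gas = 101 J/K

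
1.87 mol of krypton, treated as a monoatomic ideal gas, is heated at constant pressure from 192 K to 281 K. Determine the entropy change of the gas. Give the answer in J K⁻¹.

At constant pressure, ΔS = nC_p ln(T₂/T₁) with C_p = 5R/2 = 20.79 J mol⁻¹ K⁻¹.
ΔS = 1.87 × 20.79 × ln(281/192) = 14.8 J/K.

ΔS = 14.8 J/K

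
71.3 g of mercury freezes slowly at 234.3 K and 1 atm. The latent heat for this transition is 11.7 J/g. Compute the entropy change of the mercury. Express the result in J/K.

ΔS = -3.56 J/K

Heat released by the substance: Q = −mL = −71.3 × 11.7 = −834.21 J.
At constant T, ΔS = Q_rev/T = −834.21 / 234.3 = -3.56 J/K.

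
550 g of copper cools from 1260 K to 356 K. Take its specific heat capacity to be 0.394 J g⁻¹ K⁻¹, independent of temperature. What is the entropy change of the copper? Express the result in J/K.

ΔS = -274 J/K

ΔS = ∫dQ_rev/T = m c ln(T₂/T₁) = 550 × 0.394 × ln(356/1260) = -274 J/K.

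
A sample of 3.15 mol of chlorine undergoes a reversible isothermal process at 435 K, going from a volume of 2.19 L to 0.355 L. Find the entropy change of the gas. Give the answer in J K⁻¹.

ΔS_gas = -47.7 J/K

For an isothermal ideal gas ΔS_gas = nR ln(V₂/V₁) = 3.15 × 8.314 × ln(0.355/2.19) = -47.7 J/K.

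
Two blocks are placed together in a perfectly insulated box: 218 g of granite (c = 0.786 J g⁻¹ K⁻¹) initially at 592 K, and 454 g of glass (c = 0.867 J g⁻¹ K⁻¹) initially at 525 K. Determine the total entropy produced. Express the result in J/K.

ΔS_total = 0.874 J/K

Energy balance: T_f = (m₁c₁T₁ + m₂c₂T₂)/(m₁c₁ + m₂c₂) = 545.32 K.
ΔS₁ = m₁c₁ ln(T_f/T₁) = 171.348 × ln(545.32/592) = -14.0734 J/K.
ΔS₂ = m₂c₂ ln(T_f/T₂) = 393.618 × ln(545.32/525) = 14.9477 J/K.
ΔS_total = -14.0734 + 14.9477 = 0.874 J/K.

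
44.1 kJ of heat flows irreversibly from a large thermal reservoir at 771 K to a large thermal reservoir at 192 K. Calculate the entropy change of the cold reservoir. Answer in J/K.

ΔS_cold = 230 J/K

The cold reservoir gains heat Q, so ΔS_cold = +Q/T_C = 44100/192 = 230 J/K.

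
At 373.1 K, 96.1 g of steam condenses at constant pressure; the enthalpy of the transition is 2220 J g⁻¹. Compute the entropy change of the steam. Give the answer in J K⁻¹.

Heat released by the substance: Q = −mL = −96.1 × 2220 = −213342 J.
At constant T, ΔS = Q_rev/T = −213342 / 373.1 = -572 J/K.

ΔS = -572 J/K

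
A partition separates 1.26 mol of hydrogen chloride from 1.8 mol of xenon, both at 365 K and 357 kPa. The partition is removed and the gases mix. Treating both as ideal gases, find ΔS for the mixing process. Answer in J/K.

ΔS_mix = 17.2 J/K

Mole fractions: x_A = 1.26/3.06 = 0.412, x_B = 0.588.
ΔS_mix = −R(n_A ln x_A + n_B ln x_B) = −8.314 × (1.26 ln 0.412 + 1.8 ln 0.588) = 17.2 J/K.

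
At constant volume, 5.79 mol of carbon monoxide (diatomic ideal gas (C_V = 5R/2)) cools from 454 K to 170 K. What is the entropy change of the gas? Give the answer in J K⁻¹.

ΔS = -118 J/K

At constant volume, ΔS = nC_V ln(T₂/T₁) with C_V = 5R/2 = 20.79 J mol⁻¹ K⁻¹.
ΔS = 5.79 × 20.79 × ln(170/454) = -118 J/K.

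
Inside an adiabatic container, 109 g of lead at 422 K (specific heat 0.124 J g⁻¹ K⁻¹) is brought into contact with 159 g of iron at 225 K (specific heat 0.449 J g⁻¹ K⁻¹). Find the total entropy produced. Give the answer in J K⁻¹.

ΔS_total = 2.58 J/K

Energy balance: T_f = (m₁c₁T₁ + m₂c₂T₂)/(m₁c₁ + m₂c₂) = 256.36 K.
ΔS₁ = m₁c₁ ln(T_f/T₁) = 13.516 × ln(256.36/422) = -6.737 J/K.
ΔS₂ = m₂c₂ ln(T_f/T₂) = 71.391 × ln(256.36/225) = 9.315 J/K.
ΔS_total = -6.737 + 9.315 = 2.58 J/K.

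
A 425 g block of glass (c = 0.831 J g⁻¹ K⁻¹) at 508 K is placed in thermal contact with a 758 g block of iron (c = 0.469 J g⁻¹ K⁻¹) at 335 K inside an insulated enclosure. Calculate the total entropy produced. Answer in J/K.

Energy balance: T_f = (m₁c₁T₁ + m₂c₂T₂)/(m₁c₁ + m₂c₂) = 421.22 K.
ΔS₁ = m₁c₁ ln(T_f/T₁) = 353.175 × ln(421.22/508) = -66.16 J/K.
ΔS₂ = m₂c₂ ln(T_f/T₂) = 355.502 × ln(421.22/335) = 81.42 J/K.
ΔS_total = -66.16 + 81.42 = 15.3 J/K.

ΔS_total = 15.3 J/K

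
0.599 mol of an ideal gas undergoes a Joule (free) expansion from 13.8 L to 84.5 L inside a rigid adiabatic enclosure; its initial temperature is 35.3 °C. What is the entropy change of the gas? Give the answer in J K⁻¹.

ΔS_gas = 9.02 J/K

For an ideal gas in free expansion Q = 0 and W = 0, so T is unchanged.
Entropy is a state function; using a reversible isothermal path, ΔS_gas = nR ln(V₂/V₁) = 0.599 × 8.314 × ln(84.5/13.8) = 9.02 J/K.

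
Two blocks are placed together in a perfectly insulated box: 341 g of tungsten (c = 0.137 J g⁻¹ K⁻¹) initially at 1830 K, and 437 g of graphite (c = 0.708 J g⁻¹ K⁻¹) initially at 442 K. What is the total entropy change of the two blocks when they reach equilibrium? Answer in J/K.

Energy balance: T_f = (m₁c₁T₁ + m₂c₂T₂)/(m₁c₁ + m₂c₂) = 624.09 K.
ΔS₁ = m₁c₁ ln(T_f/T₁) = 46.717 × ln(624.09/1830) = -50.257 J/K.
ΔS₂ = m₂c₂ ln(T_f/T₂) = 309.396 × ln(624.09/442) = 106.73 J/K.
ΔS_total = -50.257 + 106.73 = 56.5 J/K.

ΔS_total = 56.5 J/K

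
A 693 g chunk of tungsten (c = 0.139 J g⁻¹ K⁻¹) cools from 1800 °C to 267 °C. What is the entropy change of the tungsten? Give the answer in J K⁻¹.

In kelvin: T₁ = 2073.15 K, T₂ = 540.15 K. ΔS = ∫dQ_rev/T = m c ln(T₂/T₁) = 693 × 0.139 × ln(540.15/2073.15) = -130 J/K.

ΔS = -130 J/K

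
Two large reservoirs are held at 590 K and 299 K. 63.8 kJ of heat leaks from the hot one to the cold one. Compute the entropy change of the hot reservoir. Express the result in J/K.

ΔS_hot = -108 J/K

The hot reservoir loses heat Q, so ΔS_hot = −Q/T_H = −63800/590 = -108 J/K.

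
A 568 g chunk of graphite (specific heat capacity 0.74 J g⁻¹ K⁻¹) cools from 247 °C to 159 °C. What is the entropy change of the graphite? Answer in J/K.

In kelvin: T₁ = 520.15 K, T₂ = 432.15 K. ΔS = ∫dQ_rev/T = m c ln(T₂/T₁) = 568 × 0.74 × ln(432.15/520.15) = -77.9 J/K.

ΔS = -77.9 J/K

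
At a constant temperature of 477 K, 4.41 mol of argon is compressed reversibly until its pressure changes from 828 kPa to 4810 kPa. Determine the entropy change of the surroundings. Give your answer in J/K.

ΔS_surr = 64.5 J/K

For an isothermal ideal gas ΔS_gas = nR ln(P₁/P₂) = 4.41 × 8.314 × ln(828/4810) = -64.5 J/K.
The process is reversible, so ΔS_surr = −ΔS_gas = 64.5 J/K and ΔS_universe = 0.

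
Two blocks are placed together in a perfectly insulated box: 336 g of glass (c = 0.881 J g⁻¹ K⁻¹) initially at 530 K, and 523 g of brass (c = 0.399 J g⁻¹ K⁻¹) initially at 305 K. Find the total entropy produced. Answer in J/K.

ΔS_total = 17.9 J/K

Energy balance: T_f = (m₁c₁T₁ + m₂c₂T₂)/(m₁c₁ + m₂c₂) = 436.97 K.
ΔS₁ = m₁c₁ ln(T_f/T₁) = 296.016 × ln(436.97/530) = -57.14 J/K.
ΔS₂ = m₂c₂ ln(T_f/T₂) = 208.677 × ln(436.97/305) = 75.03 J/K.
ΔS_total = -57.14 + 75.03 = 17.9 J/K.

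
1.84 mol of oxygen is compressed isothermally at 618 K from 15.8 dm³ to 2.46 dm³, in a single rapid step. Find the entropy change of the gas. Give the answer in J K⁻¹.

Entropy is a state function, so ΔS_gas depends only on the end states.
For an isothermal ideal gas ΔS_gas = nR ln(V₂/V₁) = 1.84 × 8.314 × ln(2.46/15.8) = -28.5 J/K.

ΔS_gas = -28.5 J/K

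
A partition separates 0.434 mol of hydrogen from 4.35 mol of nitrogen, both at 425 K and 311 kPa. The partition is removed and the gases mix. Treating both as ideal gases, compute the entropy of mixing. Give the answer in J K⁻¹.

ΔS_mix = 12.1 J/K

Mole fractions: x_A = 0.434/4.78 = 0.0907, x_B = 0.909.
ΔS_mix = −R(n_A ln x_A + n_B ln x_B) = −8.314 × (0.434 ln 0.0907 + 4.35 ln 0.909) = 12.1 J/K.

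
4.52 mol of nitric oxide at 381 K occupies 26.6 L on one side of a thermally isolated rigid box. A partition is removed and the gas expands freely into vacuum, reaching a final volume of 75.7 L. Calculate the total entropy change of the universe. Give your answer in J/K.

No heat is exchanged and no work is done, so the ideal-gas temperature stays constant.
Entropy is a state function; using a reversible isothermal path, ΔS_gas = nR ln(V₂/V₁) = 4.52 × 8.314 × ln(75.7/26.6) = 39.3 J/K.
The insulated surroundings exchange no heat, so ΔS_surr = 0 and ΔS_universe = ΔS_gas.

ΔS_universe = 39.3 J/K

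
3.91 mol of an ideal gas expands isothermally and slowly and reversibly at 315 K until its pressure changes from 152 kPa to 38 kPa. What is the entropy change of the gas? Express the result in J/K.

ΔS_gas = 45.1 J/K

For an isothermal ideal gas ΔS_gas = nR ln(P₁/P₂) = 3.91 × 8.314 × ln(152/38) = 45.1 J/K.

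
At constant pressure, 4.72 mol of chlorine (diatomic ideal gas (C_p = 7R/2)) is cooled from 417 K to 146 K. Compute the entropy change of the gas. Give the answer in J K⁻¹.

ΔS = -144 J/K

At constant pressure, ΔS = nC_p ln(T₂/T₁) with C_p = 7R/2 = 29.1 J mol⁻¹ K⁻¹.
ΔS = 4.72 × 29.1 × ln(146/417) = -144 J/K.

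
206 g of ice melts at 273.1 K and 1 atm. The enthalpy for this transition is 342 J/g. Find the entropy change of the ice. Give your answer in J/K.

ΔS = 258 J/K

Heat absorbed by the substance: Q = mL = 206 × 342 = 70452 J.
At constant T, ΔS = Q_rev/T = 70452 / 273.1 = 258 J/K.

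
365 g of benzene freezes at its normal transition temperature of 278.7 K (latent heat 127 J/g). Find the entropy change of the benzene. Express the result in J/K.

ΔS = -166 J/K

Heat released by the substance: Q = −mL = −365 × 127 = −46355 J.
At constant T, ΔS = Q_rev/T = −46355 / 278.7 = -166 J/K.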